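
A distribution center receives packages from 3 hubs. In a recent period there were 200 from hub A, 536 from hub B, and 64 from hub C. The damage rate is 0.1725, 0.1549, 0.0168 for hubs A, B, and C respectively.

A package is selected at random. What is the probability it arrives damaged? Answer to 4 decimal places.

P(D) ≈ 0.1483

Total: 200 + 536 + 64 = 800.
P(A) = 200/800 = 0.25. P(B) = 536/800 = 0.67. P(C) = 64/800 = 0.08.
P(D) = P(D|A)·P(A) + P(D|B)·P(B) + P(D|C)·P(C)
      = 0.1725·0.25 + 0.1549·0.67 + 0.0168·0.08
      = 0.043125 + 0.103783 + 0.001344 = 0.148252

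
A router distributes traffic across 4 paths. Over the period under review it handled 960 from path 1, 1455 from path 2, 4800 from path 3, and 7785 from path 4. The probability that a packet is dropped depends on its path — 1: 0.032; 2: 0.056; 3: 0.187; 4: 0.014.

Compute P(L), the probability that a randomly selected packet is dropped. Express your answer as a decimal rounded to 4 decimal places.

0.0746

Total: 960 + 1455 + 4800 + 7785 = 15000.
P(1) = 960/15000 = 0.064. P(2) = 1455/15000 = 0.097. P(3) = 4800/15000 = 0.32. P(4) = 7785/15000 = 0.519.
Using total probability over the partition,
P(L) = P(L|1)·P(1) + P(L|2)·P(2) + P(L|3)·P(3) + P(L|4)·P(4)
      = 0.032·0.064 + 0.056·0.097 + 0.187·0.32 + 0.014·0.519
      = 0.002048 + 0.005432 + 0.05984 + 0.007266 = 0.074586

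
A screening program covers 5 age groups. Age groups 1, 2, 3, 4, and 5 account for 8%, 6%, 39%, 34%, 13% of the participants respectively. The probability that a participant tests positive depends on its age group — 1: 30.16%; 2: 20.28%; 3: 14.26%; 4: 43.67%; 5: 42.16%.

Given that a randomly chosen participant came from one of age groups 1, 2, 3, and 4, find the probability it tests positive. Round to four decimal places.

0.2763

Let S = {1, 2, 3, 4}.
P(S) = 0.08 + 0.06 + 0.39 + 0.34 = 0.87.
P(T ∩ S) = 0.3016·0.08 + 0.2028·0.06 + 0.1426·0.39 + 0.4367·0.34 = 0.024128 + 0.012168 + 0.055614 + 0.148478 = 0.240388.
P(T | S) = 0.240388 / 0.87 = 0.276308…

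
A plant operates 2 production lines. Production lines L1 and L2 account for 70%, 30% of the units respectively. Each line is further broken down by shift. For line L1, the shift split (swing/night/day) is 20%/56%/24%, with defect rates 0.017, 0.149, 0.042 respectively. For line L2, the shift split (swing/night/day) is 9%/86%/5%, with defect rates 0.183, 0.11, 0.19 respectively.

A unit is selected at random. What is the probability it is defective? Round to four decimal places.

P(D|L1) = 0.2·0.017 + 0.56·0.149 + 0.24·0.042 = 0.0034 + 0.08344 + 0.01008 = 0.09692
P(D|L2) = 0.09·0.183 + 0.86·0.11 + 0.05·0.19 = 0.01647 + 0.0946 + 0.0095 = 0.12057
Then overall,
P(D) = 0.7·0.09692 + 0.3·0.12057
      = 0.067844 + 0.036171 = 0.104015

0.1040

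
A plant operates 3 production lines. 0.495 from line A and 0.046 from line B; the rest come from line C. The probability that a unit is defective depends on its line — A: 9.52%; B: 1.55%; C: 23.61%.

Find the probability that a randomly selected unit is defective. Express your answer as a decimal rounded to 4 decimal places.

0.1562

P(C) = 1 − (0.495 + 0.046) = 0.459.
P(D) = P(D|A)·P(A) + P(D|B)·P(B) + P(D|C)·P(C)
      = 0.0952·0.495 + 0.0155·0.046 + 0.2361·0.459
      = 0.047124 + 0.000713 + 0.1083699 = 0.1562069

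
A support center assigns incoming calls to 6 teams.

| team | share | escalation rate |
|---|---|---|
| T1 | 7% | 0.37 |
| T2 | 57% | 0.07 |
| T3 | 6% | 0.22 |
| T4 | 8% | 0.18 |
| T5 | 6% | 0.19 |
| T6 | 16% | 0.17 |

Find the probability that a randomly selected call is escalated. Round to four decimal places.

Summing over the partition,
P(E) = P(E|T1)·P(T1) + P(E|T2)·P(T2) + P(E|T3)·P(T3) + P(E|T4)·P(T4) + P(E|T5)·P(T5) + P(E|T6)·P(T6)
      = 0.37·0.07 + 0.07·0.57 + 0.22·0.06 + 0.18·0.08 + 0.19·0.06 + 0.17·0.16
      = 0.0259 + 0.0399 + 0.0132 + 0.0144 + 0.0114 + 0.0272 = 0.132

P(E) ≈ 0.1320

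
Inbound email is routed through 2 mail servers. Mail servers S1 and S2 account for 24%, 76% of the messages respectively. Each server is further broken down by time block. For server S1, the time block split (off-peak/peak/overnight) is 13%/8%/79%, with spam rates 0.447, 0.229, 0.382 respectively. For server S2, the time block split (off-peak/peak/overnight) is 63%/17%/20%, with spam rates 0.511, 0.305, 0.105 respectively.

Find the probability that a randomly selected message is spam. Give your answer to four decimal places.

0.3908

P(S|S1) = 0.13·0.447 + 0.08·0.229 + 0.79·0.382 = 0.05811 + 0.01832 + 0.30178 = 0.37821
P(S|S2) = 0.63·0.511 + 0.17·0.305 + 0.2·0.105 = 0.32193 + 0.05185 + 0.021 = 0.39478
Then overall,
P(S) = 0.24·0.37821 + 0.76·0.39478
      = 0.0907704 + 0.3000328 = 0.3908032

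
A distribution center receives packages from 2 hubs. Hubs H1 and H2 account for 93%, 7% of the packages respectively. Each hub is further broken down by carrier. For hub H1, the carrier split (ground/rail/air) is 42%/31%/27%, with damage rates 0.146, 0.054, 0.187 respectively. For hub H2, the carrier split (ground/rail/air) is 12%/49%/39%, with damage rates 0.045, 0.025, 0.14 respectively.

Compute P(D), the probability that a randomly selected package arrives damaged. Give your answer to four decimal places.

P(D) ≈ 0.1246

P(D|H1) = 0.42·0.146 + 0.31·0.054 + 0.27·0.187 = 0.06132 + 0.01674 + 0.05049 = 0.12855
P(D|H2) = 0.12·0.045 + 0.49·0.025 + 0.39·0.14 = 0.0054 + 0.01225 + 0.0546 = 0.07225
Then overall,
P(D) = 0.93·0.12855 + 0.07·0.07225
      = 0.1195515 + 0.0050575 = 0.124609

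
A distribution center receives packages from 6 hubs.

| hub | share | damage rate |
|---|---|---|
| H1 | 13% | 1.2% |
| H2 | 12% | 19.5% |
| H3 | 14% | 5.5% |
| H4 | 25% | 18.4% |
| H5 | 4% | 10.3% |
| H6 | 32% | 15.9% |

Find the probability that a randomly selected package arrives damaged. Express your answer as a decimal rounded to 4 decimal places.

By the law of total probability,
P(D) = P(D|H1)·P(H1) + P(D|H2)·P(H2) + P(D|H3)·P(H3) + P(D|H4)·P(H4) + P(D|H5)·P(H5) + P(D|H6)·P(H6)
      = 0.012·0.13 + 0.195·0.12 + 0.055·0.14 + 0.184·0.25 + 0.103·0.04 + 0.159·0.32
      = 0.00156 + 0.0234 + 0.0077 + 0.046 + 0.00412 + 0.05088 = 0.13366

0.1337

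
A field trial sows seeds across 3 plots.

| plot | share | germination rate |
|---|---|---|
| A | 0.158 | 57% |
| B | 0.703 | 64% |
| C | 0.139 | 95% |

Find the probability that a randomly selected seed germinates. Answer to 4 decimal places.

P(G) = P(G|A)·P(A) + P(G|B)·P(B) + P(G|C)·P(C)
      = 0.57·0.158 + 0.64·0.703 + 0.95·0.139
      = 0.09006 + 0.44992 + 0.13205 = 0.67203

0.6720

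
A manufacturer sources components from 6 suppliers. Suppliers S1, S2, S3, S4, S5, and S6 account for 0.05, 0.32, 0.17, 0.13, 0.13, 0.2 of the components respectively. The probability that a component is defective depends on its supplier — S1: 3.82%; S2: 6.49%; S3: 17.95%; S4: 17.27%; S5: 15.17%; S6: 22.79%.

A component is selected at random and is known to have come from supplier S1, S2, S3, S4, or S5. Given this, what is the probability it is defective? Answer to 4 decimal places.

Let S = {S1, S2, S3, S4, S5}.
P(S) = 0.05 + 0.32 + 0.17 + 0.13 + 0.13 = 0.8.
P(D ∩ S) = 0.0382·0.05 + 0.0649·0.32 + 0.1795·0.17 + 0.1727·0.13 + 0.1517·0.13 = 0.00191 + 0.020768 + 0.030515 + 0.022451 + 0.019721 = 0.095365.
P(D | S) = 0.095365 / 0.8 = 0.119206…

0.1192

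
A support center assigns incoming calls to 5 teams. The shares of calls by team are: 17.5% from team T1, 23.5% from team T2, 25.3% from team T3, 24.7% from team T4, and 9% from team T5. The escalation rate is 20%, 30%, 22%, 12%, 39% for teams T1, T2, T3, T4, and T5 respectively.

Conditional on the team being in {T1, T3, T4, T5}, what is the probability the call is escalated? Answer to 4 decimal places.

0.2031

Let S = {T1, T3, T4, T5}.
P(S) = 0.175 + 0.253 + 0.247 + 0.09 = 0.765.
P(E ∩ S) = 0.2·0.175 + 0.22·0.253 + 0.12·0.247 + 0.39·0.09 = 0.035 + 0.05566 + 0.02964 + 0.0351 = 0.1554.
P(E | S) = 0.1554 / 0.765 = 0.203137…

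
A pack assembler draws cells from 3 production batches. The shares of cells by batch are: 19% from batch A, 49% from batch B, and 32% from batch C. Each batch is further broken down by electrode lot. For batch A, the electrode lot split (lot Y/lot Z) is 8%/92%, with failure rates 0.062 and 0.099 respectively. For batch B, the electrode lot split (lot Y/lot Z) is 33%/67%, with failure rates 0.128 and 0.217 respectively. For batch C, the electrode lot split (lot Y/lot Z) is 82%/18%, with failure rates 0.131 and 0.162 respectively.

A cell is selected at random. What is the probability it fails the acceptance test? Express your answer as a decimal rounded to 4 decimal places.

0.1539

P(F|A) = 0.08·0.062 + 0.92·0.099 = 0.00496 + 0.09108 = 0.09604
P(F|B) = 0.33·0.128 + 0.67·0.217 = 0.04224 + 0.14539 = 0.18763
P(F|C) = 0.82·0.131 + 0.18·0.162 = 0.10742 + 0.02916 = 0.13658
Then overall,
P(F) = 0.19·0.09604 + 0.49·0.18763 + 0.32·0.13658
      = 0.0182476 + 0.0919387 + 0.0437056 = 0.1538919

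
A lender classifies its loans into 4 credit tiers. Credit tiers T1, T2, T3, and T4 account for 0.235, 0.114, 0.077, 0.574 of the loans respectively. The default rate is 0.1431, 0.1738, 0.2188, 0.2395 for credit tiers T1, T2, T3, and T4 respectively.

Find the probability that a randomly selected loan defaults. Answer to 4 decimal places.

0.2078

P(D) = P(D|T1)·P(T1) + P(D|T2)·P(T2) + P(D|T3)·P(T3) + P(D|T4)·P(T4)
      = 0.1431·0.235 + 0.1738·0.114 + 0.2188·0.077 + 0.2395·0.574
      = 0.0336285 + 0.0198132 + 0.0168476 + 0.137473 = 0.2077623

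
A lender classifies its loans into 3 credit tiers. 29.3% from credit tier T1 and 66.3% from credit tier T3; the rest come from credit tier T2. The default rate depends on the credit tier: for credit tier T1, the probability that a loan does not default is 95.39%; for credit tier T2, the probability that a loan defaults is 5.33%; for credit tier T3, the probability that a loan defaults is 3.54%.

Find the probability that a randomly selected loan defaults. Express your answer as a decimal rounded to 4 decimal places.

0.0393

P(T2) = 1 − (0.293 + 0.663) = 0.044.
P(D|T1) = 1 − 0.9539 = 0.0461.
P(D) = P(D|T1)·P(T1) + P(D|T2)·P(T2) + P(D|T3)·P(T3)
      = 0.0461·0.293 + 0.0533·0.044 + 0.0354·0.663
      = 0.0135073 + 0.0023452 + 0.0234702 = 0.0393227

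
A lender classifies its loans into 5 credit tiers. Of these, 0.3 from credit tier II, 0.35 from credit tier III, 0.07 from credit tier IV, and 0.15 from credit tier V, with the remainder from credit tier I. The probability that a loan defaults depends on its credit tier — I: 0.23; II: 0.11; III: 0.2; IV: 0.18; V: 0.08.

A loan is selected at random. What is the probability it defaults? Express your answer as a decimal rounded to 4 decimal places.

P(I) = 1 − (0.3 + 0.35 + 0.07 + 0.15) = 0.13.
By the law of total probability,
P(D) = P(D|I)·P(I) + P(D|II)·P(II) + P(D|III)·P(III) + P(D|IV)·P(IV) + P(D|V)·P(V)
      = 0.23·0.13 + 0.11·0.3 + 0.2·0.35 + 0.18·0.07 + 0.08·0.15
      = 0.0299 + 0.033 + 0.07 + 0.0126 + 0.012 = 0.1575

P(D) ≈ 0.1575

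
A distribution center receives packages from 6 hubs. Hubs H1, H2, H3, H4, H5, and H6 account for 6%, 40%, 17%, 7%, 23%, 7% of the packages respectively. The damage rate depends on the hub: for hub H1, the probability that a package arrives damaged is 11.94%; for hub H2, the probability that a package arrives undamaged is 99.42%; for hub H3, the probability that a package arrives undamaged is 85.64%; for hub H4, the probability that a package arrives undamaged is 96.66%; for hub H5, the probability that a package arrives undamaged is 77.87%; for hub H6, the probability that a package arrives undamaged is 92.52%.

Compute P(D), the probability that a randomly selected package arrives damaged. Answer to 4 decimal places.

P(D|H2) = 1 − 0.9942 = 0.0058.
P(D|H3) = 1 − 0.8564 = 0.1436.
P(D|H4) = 1 − 0.9666 = 0.0334.
P(D|H5) = 1 − 0.7787 = 0.2213.
P(D|H6) = 1 − 0.9252 = 0.0748.
Using total probability over the partition,
P(D) = P(D|H1)·P(H1) + P(D|H2)·P(H2) + P(D|H3)·P(H3) + P(D|H4)·P(H4) + P(D|H5)·P(H5) + P(D|H6)·P(H6)
      = 0.1194·0.06 + 0.0058·0.4 + 0.1436·0.17 + 0.0334·0.07 + 0.2213·0.23 + 0.0748·0.07
      = 0.007164 + 0.00232 + 0.024412 + 0.002338 + 0.050899 + 0.005236 = 0.092369

P(D) ≈ 0.0924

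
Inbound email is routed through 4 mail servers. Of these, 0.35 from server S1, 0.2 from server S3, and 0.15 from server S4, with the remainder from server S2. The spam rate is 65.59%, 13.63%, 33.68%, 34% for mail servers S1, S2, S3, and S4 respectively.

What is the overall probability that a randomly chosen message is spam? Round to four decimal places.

P(S2) = 1 − (0.35 + 0.2 + 0.15) = 0.3.
P(S) = P(S|S1)·P(S1) + P(S|S2)·P(S2) + P(S|S3)·P(S3) + P(S|S4)·P(S4)
      = 0.6559·0.35 + 0.1363·0.3 + 0.3368·0.2 + 0.34·0.15
      = 0.229565 + 0.04089 + 0.06736 + 0.051 = 0.388815

0.3888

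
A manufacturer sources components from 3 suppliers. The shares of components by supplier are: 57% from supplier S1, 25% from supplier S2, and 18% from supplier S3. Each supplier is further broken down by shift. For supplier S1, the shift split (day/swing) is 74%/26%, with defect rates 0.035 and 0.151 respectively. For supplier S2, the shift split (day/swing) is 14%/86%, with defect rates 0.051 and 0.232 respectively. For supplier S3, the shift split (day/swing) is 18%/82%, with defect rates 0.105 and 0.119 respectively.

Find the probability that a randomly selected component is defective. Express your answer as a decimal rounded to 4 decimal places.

P(D) ≈ 0.1098

P(D|S1) = 0.74·0.035 + 0.26·0.151 = 0.0259 + 0.03926 = 0.06516
P(D|S2) = 0.14·0.051 + 0.86·0.232 = 0.00714 + 0.19952 = 0.20666
P(D|S3) = 0.18·0.105 + 0.82·0.119 = 0.0189 + 0.09758 = 0.11648
By total probability over the outer partition,
P(D) = 0.57·0.06516 + 0.25·0.20666 + 0.18·0.11648
      = 0.0371412 + 0.051665 + 0.0209664 = 0.1097726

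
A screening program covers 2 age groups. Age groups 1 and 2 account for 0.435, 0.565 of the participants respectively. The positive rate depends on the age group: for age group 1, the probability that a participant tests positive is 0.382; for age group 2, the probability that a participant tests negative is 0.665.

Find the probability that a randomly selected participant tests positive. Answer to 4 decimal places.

P(T|2) = 1 − 0.665 = 0.335.
P(T) = P(T|1)·P(1) + P(T|2)·P(2)
      = 0.382·0.435 + 0.335·0.565
      = 0.16617 + 0.189275 = 0.355445

P(T) ≈ 0.3554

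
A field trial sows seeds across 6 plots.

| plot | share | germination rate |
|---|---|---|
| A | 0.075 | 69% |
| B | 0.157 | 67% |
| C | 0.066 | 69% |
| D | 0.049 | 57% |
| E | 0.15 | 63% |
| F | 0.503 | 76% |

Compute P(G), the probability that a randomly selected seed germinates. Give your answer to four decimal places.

Using total probability over the partition,
P(G) = P(G|A)·P(A) + P(G|B)·P(B) + P(G|C)·P(C) + P(G|D)·P(D) + P(G|E)·P(E) + P(G|F)·P(F)
      = 0.69·0.075 + 0.67·0.157 + 0.69·0.066 + 0.57·0.049 + 0.63·0.15 + 0.76·0.503
      = 0.05175 + 0.10519 + 0.04554 + 0.02793 + 0.0945 + 0.38228 = 0.70719

P(G) ≈ 0.7072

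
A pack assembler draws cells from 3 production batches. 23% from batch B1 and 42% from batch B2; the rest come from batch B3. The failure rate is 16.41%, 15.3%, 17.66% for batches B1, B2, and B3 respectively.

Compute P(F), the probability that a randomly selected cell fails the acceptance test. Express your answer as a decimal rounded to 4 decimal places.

P(F) ≈ 0.1638

P(B3) = 1 − (0.23 + 0.42) = 0.35.
P(F) = P(F|B1)·P(B1) + P(F|B2)·P(B2) + P(F|B3)·P(B3)
      = 0.1641·0.23 + 0.153·0.42 + 0.1766·0.35
      = 0.037743 + 0.06426 + 0.06181 = 0.163813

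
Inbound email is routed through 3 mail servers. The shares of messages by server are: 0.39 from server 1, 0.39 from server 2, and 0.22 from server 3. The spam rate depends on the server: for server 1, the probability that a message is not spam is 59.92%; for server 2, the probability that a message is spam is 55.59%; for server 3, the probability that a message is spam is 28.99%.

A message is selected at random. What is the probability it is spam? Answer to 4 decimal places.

0.4369

P(S|1) = 1 − 0.5992 = 0.4008.
Using total probability over the partition,
P(S) = P(S|1)·P(1) + P(S|2)·P(2) + P(S|3)·P(3)
      = 0.4008·0.39 + 0.5559·0.39 + 0.2899·0.22
      = 0.156312 + 0.216801 + 0.063778 = 0.436891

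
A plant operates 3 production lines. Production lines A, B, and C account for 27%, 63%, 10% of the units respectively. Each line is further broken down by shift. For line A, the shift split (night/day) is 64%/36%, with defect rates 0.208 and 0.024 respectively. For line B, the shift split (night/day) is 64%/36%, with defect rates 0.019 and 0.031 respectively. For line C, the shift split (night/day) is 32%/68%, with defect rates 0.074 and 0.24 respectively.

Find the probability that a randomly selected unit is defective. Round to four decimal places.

0.0717

P(D|A) = 0.64·0.208 + 0.36·0.024 = 0.13312 + 0.00864 = 0.14176
P(D|B) = 0.64·0.019 + 0.36·0.031 = 0.01216 + 0.01116 = 0.02332
P(D|C) = 0.32·0.074 + 0.68·0.24 = 0.02368 + 0.1632 = 0.18688
By total probability over the outer partition,
P(D) = 0.27·0.14176 + 0.63·0.02332 + 0.1·0.18688
      = 0.0382752 + 0.0146916 + 0.018688 = 0.0716548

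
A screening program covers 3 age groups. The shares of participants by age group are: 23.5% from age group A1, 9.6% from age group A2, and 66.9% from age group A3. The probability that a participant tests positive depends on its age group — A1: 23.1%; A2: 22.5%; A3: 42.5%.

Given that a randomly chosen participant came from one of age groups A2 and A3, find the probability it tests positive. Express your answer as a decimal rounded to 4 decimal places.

Let S = {A2, A3}.
P(S) = 0.096 + 0.669 = 0.765.
P(T ∩ S) = 0.225·0.096 + 0.425·0.669 = 0.0216 + 0.284325 = 0.305925.
P(T | S) = 0.305925 / 0.765 = 0.399902…

0.3999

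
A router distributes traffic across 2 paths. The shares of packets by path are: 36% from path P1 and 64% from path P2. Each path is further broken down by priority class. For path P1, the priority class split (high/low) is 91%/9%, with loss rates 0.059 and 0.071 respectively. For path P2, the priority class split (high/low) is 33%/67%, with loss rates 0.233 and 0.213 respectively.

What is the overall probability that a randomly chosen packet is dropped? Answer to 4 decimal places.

0.1622

P(L|P1) = 0.91·0.059 + 0.09·0.071 = 0.05369 + 0.00639 = 0.06008
P(L|P2) = 0.33·0.233 + 0.67·0.213 = 0.07689 + 0.14271 = 0.2196
By total probability over the outer partition,
P(L) = 0.36·0.06008 + 0.64·0.2196
      = 0.0216288 + 0.140544 = 0.1621728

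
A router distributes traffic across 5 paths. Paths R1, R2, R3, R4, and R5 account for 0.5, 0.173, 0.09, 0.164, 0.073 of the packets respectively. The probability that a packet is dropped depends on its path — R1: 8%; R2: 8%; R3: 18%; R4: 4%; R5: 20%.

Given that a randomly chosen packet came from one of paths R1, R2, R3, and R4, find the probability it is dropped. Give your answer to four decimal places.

P(L|S) ≈ 0.0826

Let S = {R1, R2, R3, R4}.
P(S) = 0.5 + 0.173 + 0.09 + 0.164 = 0.927.
P(L ∩ S) = 0.08·0.5 + 0.08·0.173 + 0.18·0.09 + 0.04·0.164 = 0.04 + 0.01384 + 0.0162 + 0.00656 = 0.0766.
P(L | S) = 0.0766 / 0.927 = 0.082632…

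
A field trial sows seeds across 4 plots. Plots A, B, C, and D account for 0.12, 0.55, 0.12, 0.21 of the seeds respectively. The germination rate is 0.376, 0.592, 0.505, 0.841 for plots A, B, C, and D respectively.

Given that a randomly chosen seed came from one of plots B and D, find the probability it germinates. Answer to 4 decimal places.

Let S = {B, D}.
P(S) = 0.55 + 0.21 = 0.76.
P(G ∩ S) = 0.592·0.55 + 0.841·0.21 = 0.3256 + 0.17661 = 0.50221.
P(G | S) = 0.50221 / 0.76 = 0.660803…

P(G|S) ≈ 0.6608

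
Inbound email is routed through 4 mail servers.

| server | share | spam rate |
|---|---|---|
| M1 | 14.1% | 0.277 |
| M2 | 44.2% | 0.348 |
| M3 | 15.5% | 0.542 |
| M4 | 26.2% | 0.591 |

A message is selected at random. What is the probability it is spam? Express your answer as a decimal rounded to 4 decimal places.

P(S) = P(S|M1)·P(M1) + P(S|M2)·P(M2) + P(S|M3)·P(M3) + P(S|M4)·P(M4)
      = 0.277·0.141 + 0.348·0.442 + 0.542·0.155 + 0.591·0.262
      = 0.039057 + 0.153816 + 0.08401 + 0.154842 = 0.431725

P(S) ≈ 0.4317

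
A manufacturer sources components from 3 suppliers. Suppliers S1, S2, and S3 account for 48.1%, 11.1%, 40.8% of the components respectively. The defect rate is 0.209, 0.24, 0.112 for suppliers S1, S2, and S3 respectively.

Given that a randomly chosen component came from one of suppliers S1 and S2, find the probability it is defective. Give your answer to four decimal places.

Let S = {S1, S2}.
P(S) = 0.481 + 0.111 = 0.592.
P(D ∩ S) = 0.209·0.481 + 0.24·0.111 = 0.100529 + 0.02664 = 0.127169.
P(D | S) = 0.127169 / 0.592 = 0.214813…

0.2148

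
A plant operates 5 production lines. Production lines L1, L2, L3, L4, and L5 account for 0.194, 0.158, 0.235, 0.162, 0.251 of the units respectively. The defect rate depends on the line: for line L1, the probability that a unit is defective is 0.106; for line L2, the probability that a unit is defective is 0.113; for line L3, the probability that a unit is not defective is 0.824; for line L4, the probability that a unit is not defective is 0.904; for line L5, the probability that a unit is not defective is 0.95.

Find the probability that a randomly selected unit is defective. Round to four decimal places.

P(D) ≈ 0.1079

P(D|L3) = 1 − 0.824 = 0.176.
P(D|L4) = 1 − 0.904 = 0.096.
P(D|L5) = 1 − 0.95 = 0.05.
P(D) = P(D|L1)·P(L1) + P(D|L2)·P(L2) + P(D|L3)·P(L3) + P(D|L4)·P(L4) + P(D|L5)·P(L5)
      = 0.106·0.194 + 0.113·0.158 + 0.176·0.235 + 0.096·0.162 + 0.05·0.251
      = 0.020564 + 0.017854 + 0.04136 + 0.015552 + 0.01255 = 0.10788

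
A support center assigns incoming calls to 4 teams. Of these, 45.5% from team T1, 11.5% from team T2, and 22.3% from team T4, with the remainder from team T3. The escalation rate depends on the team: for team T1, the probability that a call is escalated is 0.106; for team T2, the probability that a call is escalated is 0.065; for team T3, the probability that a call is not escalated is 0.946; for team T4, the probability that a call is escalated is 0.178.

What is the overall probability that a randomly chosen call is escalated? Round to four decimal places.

0.1066

P(T3) = 1 − (0.455 + 0.115 + 0.223) = 0.207.
P(E|T3) = 1 − 0.946 = 0.054.
By the law of total probability,
P(E) = P(E|T1)·P(T1) + P(E|T2)·P(T2) + P(E|T3)·P(T3) + P(E|T4)·P(T4)
      = 0.106·0.455 + 0.065·0.115 + 0.054·0.207 + 0.178·0.223
      = 0.04823 + 0.007475 + 0.011178 + 0.039694 = 0.106577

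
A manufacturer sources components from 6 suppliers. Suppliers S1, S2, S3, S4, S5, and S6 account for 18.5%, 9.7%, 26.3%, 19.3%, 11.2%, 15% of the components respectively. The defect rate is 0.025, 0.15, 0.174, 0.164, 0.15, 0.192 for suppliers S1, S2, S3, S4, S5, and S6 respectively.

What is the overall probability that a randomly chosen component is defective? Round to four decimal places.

0.1422

P(D) = P(D|S1)·P(S1) + P(D|S2)·P(S2) + P(D|S3)·P(S3) + P(D|S4)·P(S4) + P(D|S5)·P(S5) + P(D|S6)·P(S6)
      = 0.025·0.185 + 0.15·0.097 + 0.174·0.263 + 0.164·0.193 + 0.15·0.112 + 0.192·0.15
      = 0.004625 + 0.01455 + 0.045762 + 0.031652 + 0.0168 + 0.0288 = 0.142189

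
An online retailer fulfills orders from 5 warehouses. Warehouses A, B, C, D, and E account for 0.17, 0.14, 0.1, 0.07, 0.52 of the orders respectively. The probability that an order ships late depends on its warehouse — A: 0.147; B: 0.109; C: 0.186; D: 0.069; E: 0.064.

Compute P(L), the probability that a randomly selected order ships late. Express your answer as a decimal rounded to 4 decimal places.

P(L) = P(L|A)·P(A) + P(L|B)·P(B) + P(L|C)·P(C) + P(L|D)·P(D) + P(L|E)·P(E)
      = 0.147·0.17 + 0.109·0.14 + 0.186·0.1 + 0.069·0.07 + 0.064·0.52
      = 0.02499 + 0.01526 + 0.0186 + 0.00483 + 0.03328 = 0.09696

0.0970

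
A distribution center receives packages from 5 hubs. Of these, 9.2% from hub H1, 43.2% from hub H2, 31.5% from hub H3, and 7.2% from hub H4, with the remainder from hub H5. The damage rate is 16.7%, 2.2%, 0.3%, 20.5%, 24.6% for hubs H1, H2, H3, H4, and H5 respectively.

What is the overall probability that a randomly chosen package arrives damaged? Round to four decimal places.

0.0625

P(H5) = 1 − (0.092 + 0.432 + 0.315 + 0.072) = 0.089.
P(D) = P(D|H1)·P(H1) + P(D|H2)·P(H2) + P(D|H3)·P(H3) + P(D|H4)·P(H4) + P(D|H5)·P(H5)
      = 0.167·0.092 + 0.022·0.432 + 0.003·0.315 + 0.205·0.072 + 0.246·0.089
      = 0.015364 + 0.009504 + 0.000945 + 0.01476 + 0.021894 = 0.062467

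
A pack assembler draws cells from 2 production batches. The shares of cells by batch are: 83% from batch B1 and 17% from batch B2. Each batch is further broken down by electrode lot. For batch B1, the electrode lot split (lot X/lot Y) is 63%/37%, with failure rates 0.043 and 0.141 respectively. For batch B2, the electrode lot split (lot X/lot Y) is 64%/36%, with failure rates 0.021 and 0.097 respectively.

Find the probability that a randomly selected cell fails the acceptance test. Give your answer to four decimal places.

P(F) ≈ 0.0740

P(F|B1) = 0.63·0.043 + 0.37·0.141 = 0.02709 + 0.05217 = 0.07926
P(F|B2) = 0.64·0.021 + 0.36·0.097 = 0.01344 + 0.03492 = 0.04836
By total probability over the outer partition,
P(F) = 0.83·0.07926 + 0.17·0.04836
      = 0.0657858 + 0.0082212 = 0.074007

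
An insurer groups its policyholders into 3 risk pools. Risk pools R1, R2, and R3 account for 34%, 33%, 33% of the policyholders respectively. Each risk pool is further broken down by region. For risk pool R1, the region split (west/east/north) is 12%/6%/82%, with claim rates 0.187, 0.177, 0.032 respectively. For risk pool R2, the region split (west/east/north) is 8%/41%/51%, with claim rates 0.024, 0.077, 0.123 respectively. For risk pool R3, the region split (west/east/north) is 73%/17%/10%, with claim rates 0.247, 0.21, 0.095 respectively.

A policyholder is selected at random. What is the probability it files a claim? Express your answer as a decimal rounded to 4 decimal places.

0.1263

P(C|R1) = 0.12·0.187 + 0.06·0.177 + 0.82·0.032 = 0.02244 + 0.01062 + 0.02624 = 0.0593
P(C|R2) = 0.08·0.024 + 0.41·0.077 + 0.51·0.123 = 0.00192 + 0.03157 + 0.06273 = 0.09622
P(C|R3) = 0.73·0.247 + 0.17·0.21 + 0.1·0.095 = 0.18031 + 0.0357 + 0.0095 = 0.22551
By total probability over the outer partition,
P(C) = 0.34·0.0593 + 0.33·0.09622 + 0.33·0.22551
      = 0.020162 + 0.0317526 + 0.0744183 = 0.1263329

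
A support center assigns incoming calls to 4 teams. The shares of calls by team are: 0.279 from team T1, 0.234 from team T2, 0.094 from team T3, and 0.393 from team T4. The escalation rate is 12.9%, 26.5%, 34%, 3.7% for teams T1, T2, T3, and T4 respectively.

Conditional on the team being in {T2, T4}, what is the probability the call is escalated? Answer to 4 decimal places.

Let S = {T2, T4}.
P(S) = 0.234 + 0.393 = 0.627.
P(E ∩ S) = 0.265·0.234 + 0.037·0.393 = 0.06201 + 0.014541 = 0.076551.
P(E | S) = 0.076551 / 0.627 = 0.122091…

P(E|S) ≈ 0.1221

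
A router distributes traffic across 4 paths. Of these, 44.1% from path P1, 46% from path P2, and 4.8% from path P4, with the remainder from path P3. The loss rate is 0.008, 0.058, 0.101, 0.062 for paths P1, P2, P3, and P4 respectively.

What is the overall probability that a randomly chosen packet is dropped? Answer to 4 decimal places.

0.0383

P(P3) = 1 − (0.441 + 0.46 + 0.048) = 0.051.
Using total probability over the partition,
P(L) = P(L|P1)·P(P1) + P(L|P2)·P(P2) + P(L|P3)·P(P3) + P(L|P4)·P(P4)
      = 0.008·0.441 + 0.058·0.46 + 0.101·0.051 + 0.062·0.048
      = 0.003528 + 0.02668 + 0.005151 + 0.002976 = 0.038335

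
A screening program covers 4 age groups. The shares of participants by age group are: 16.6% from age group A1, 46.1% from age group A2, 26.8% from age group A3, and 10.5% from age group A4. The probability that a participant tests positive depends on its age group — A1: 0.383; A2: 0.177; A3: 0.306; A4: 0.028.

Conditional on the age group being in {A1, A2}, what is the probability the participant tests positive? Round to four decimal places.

Let S = {A1, A2}.
P(S) = 0.166 + 0.461 = 0.627.
P(T ∩ S) = 0.383·0.166 + 0.177·0.461 = 0.063578 + 0.081597 = 0.145175.
P(T | S) = 0.145175 / 0.627 = 0.231539…

0.2315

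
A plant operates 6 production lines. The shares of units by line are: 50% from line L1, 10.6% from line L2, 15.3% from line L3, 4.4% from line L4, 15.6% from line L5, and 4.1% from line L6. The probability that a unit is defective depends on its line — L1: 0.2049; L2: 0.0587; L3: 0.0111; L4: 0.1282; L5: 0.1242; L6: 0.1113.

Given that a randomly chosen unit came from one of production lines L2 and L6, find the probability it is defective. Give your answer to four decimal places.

P(D|S) ≈ 0.0734

Let S = {L2, L6}.
P(S) = 0.106 + 0.041 = 0.147.
P(D ∩ S) = 0.0587·0.106 + 0.1113·0.041 = 0.0062222 + 0.0045633 = 0.0107855.
P(D | S) = 0.0107855 / 0.147 = 0.073371…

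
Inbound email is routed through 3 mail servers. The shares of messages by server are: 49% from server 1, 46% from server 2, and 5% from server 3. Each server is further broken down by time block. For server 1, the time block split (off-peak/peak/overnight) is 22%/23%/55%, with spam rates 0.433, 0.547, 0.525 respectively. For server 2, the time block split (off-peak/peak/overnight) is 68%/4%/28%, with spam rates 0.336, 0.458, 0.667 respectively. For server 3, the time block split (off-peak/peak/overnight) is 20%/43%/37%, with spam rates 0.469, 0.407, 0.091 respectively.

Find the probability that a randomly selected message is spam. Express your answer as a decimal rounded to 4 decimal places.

P(S) ≈ 0.4644

P(S|1) = 0.22·0.433 + 0.23·0.547 + 0.55·0.525 = 0.09526 + 0.12581 + 0.28875 = 0.50982
P(S|2) = 0.68·0.336 + 0.04·0.458 + 0.28·0.667 = 0.22848 + 0.01832 + 0.18676 = 0.43356
P(S|3) = 0.2·0.469 + 0.43·0.407 + 0.37·0.091 = 0.0938 + 0.17501 + 0.03367 = 0.30248
By total probability over the outer partition,
P(S) = 0.49·0.50982 + 0.46·0.43356 + 0.05·0.30248
      = 0.2498118 + 0.1994376 + 0.015124 = 0.4643734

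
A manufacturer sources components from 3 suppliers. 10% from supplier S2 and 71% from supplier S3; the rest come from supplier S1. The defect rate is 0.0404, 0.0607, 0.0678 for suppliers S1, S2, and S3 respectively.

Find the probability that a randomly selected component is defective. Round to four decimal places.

P(D) ≈ 0.0619

P(S1) = 1 − (0.1 + 0.71) = 0.19.
P(D) = P(D|S1)·P(S1) + P(D|S2)·P(S2) + P(D|S3)·P(S3)
      = 0.0404·0.19 + 0.0607·0.1 + 0.0678·0.71
      = 0.007676 + 0.00607 + 0.048138 = 0.061884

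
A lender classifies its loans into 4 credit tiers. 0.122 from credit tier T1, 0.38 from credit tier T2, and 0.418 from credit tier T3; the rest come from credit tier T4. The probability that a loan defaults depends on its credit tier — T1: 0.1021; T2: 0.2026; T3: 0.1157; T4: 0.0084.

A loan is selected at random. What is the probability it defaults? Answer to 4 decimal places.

P(T4) = 1 − (0.122 + 0.38 + 0.418) = 0.08.
Using total probability over the partition,
P(D) = P(D|T1)·P(T1) + P(D|T2)·P(T2) + P(D|T3)·P(T3) + P(D|T4)·P(T4)
      = 0.1021·0.122 + 0.2026·0.38 + 0.1157·0.418 + 0.0084·0.08
      = 0.0124562 + 0.076988 + 0.0483626 + 0.000672 = 0.1384788

P(D) ≈ 0.1385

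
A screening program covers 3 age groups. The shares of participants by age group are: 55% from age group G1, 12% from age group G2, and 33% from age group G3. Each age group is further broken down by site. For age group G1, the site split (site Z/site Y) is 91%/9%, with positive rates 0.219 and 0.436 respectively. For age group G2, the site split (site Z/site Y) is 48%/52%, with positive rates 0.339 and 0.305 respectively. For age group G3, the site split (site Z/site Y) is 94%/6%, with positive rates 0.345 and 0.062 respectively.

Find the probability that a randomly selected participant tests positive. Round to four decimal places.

P(T|G1) = 0.91·0.219 + 0.09·0.436 = 0.19929 + 0.03924 = 0.23853
P(T|G2) = 0.48·0.339 + 0.52·0.305 = 0.16272 + 0.1586 = 0.32132
P(T|G3) = 0.94·0.345 + 0.06·0.062 = 0.3243 + 0.00372 = 0.32802
Then overall,
P(T) = 0.55·0.23853 + 0.12·0.32132 + 0.33·0.32802
      = 0.1311915 + 0.0385584 + 0.1082466 = 0.2779965

0.2780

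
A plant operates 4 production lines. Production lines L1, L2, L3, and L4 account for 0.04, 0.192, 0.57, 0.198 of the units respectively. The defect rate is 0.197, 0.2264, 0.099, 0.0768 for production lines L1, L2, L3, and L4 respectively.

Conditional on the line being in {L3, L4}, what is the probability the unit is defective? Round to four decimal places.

Let S = {L3, L4}.
P(S) = 0.57 + 0.198 = 0.768.
P(D ∩ S) = 0.099·0.57 + 0.0768·0.198 = 0.05643 + 0.0152064 = 0.0716364.
P(D | S) = 0.0716364 / 0.768 = 0.093277…

0.0933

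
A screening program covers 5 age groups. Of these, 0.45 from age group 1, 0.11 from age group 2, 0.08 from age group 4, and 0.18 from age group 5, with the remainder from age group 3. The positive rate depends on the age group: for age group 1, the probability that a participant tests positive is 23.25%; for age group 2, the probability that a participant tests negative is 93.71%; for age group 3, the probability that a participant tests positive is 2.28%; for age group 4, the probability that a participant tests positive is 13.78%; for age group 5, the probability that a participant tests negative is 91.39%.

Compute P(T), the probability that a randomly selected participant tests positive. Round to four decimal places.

P(T) ≈ 0.1422

P(3) = 1 − (0.45 + 0.11 + 0.08 + 0.18) = 0.18.
P(T|2) = 1 − 0.9371 = 0.0629.
P(T|5) = 1 − 0.9139 = 0.0861.
P(T) = P(T|1)·P(1) + P(T|2)·P(2) + P(T|3)·P(3) + P(T|4)·P(4) + P(T|5)·P(5)
      = 0.2325·0.45 + 0.0629·0.11 + 0.0228·0.18 + 0.1378·0.08 + 0.0861·0.18
      = 0.104625 + 0.006919 + 0.004104 + 0.011024 + 0.015498 = 0.14217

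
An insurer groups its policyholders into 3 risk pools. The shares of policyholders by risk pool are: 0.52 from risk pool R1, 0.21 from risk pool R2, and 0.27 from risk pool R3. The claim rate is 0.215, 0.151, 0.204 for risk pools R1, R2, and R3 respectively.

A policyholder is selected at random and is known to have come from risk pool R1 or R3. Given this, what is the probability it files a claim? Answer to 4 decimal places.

Let S = {R1, R3}.
P(S) = 0.52 + 0.27 = 0.79.
P(C ∩ S) = 0.215·0.52 + 0.204·0.27 = 0.1118 + 0.05508 = 0.16688.
P(C | S) = 0.16688 / 0.79 = 0.211241…

P(C|S) ≈ 0.2112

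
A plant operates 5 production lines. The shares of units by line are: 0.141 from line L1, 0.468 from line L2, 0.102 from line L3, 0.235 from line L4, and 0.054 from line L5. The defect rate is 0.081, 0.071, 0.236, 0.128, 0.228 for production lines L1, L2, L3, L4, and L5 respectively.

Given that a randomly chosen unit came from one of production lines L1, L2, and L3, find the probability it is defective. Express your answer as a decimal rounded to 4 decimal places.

Let S = {L1, L2, L3}.
P(S) = 0.141 + 0.468 + 0.102 = 0.711.
P(D ∩ S) = 0.081·0.141 + 0.071·0.468 + 0.236·0.102 = 0.011421 + 0.033228 + 0.024072 = 0.068721.
P(D | S) = 0.068721 / 0.711 = 0.096654…

P(D|S) ≈ 0.0967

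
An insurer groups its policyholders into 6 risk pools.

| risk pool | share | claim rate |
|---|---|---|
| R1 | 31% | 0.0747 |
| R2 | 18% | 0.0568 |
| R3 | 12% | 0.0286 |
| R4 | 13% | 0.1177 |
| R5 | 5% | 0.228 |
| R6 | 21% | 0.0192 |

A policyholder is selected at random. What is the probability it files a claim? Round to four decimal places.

P(C) ≈ 0.0675

By the law of total probability,
P(C) = P(C|R1)·P(R1) + P(C|R2)·P(R2) + P(C|R3)·P(R3) + P(C|R4)·P(R4) + P(C|R5)·P(R5) + P(C|R6)·P(R6)
      = 0.0747·0.31 + 0.0568·0.18 + 0.0286·0.12 + 0.1177·0.13 + 0.228·0.05 + 0.0192·0.21
      = 0.023157 + 0.010224 + 0.003432 + 0.015301 + 0.0114 + 0.004032 = 0.067546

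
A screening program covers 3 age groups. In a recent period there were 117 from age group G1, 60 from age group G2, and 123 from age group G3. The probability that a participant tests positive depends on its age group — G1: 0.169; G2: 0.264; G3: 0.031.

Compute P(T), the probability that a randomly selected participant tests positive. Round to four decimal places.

Total: 117 + 60 + 123 = 300.
P(G1) = 117/300 = 0.39. P(G2) = 60/300 = 0.2. P(G3) = 123/300 = 0.41.
P(T) = P(T|G1)·P(G1) + P(T|G2)·P(G2) + P(T|G3)·P(G3)
      = 0.169·0.39 + 0.264·0.2 + 0.031·0.41
      = 0.06591 + 0.0528 + 0.01271 = 0.13142

0.1314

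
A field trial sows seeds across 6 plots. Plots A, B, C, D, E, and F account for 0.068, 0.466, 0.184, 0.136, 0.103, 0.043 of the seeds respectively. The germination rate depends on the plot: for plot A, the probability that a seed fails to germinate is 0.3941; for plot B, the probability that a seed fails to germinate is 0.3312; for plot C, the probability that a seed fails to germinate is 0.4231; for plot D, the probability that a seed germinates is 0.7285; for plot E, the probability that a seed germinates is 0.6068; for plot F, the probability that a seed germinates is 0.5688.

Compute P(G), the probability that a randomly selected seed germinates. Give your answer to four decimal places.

0.6450

P(G|A) = 1 − 0.3941 = 0.6059.
P(G|B) = 1 − 0.3312 = 0.6688.
P(G|C) = 1 − 0.4231 = 0.5769.
P(G) = P(G|A)·P(A) + P(G|B)·P(B) + P(G|C)·P(C) + P(G|D)·P(D) + P(G|E)·P(E) + P(G|F)·P(F)
      = 0.6059·0.068 + 0.6688·0.466 + 0.5769·0.184 + 0.7285·0.136 + 0.6068·0.103 + 0.5688·0.043
      = 0.0412012 + 0.3116608 + 0.1061496 + 0.099076 + 0.0625004 + 0.0244584 = 0.6450464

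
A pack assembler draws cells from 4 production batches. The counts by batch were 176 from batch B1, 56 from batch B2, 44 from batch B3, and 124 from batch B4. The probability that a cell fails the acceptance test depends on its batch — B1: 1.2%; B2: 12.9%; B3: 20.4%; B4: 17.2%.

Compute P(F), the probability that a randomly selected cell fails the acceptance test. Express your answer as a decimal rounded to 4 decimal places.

0.0991

Total: 176 + 56 + 44 + 124 = 400.
P(B1) = 176/400 = 0.44. P(B2) = 56/400 = 0.14. P(B3) = 44/400 = 0.11. P(B4) = 124/400 = 0.31.
P(F) = P(F|B1)·P(B1) + P(F|B2)·P(B2) + P(F|B3)·P(B3) + P(F|B4)·P(B4)
      = 0.012·0.44 + 0.129·0.14 + 0.204·0.11 + 0.172·0.31
      = 0.00528 + 0.01806 + 0.02244 + 0.05332 = 0.0991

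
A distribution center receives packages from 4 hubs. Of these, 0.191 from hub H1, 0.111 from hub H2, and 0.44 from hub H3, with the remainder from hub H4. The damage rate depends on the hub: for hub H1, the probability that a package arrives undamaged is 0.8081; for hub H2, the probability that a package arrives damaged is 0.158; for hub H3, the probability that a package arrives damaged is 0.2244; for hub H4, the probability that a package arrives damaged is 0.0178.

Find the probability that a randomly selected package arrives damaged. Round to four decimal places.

P(H4) = 1 − (0.191 + 0.111 + 0.44) = 0.258.
P(D|H1) = 1 − 0.8081 = 0.1919.
P(D) = P(D|H1)·P(H1) + P(D|H2)·P(H2) + P(D|H3)·P(H3) + P(D|H4)·P(H4)
      = 0.1919·0.191 + 0.158·0.111 + 0.2244·0.44 + 0.0178·0.258
      = 0.0366529 + 0.017538 + 0.098736 + 0.0045924 = 0.1575193

0.1575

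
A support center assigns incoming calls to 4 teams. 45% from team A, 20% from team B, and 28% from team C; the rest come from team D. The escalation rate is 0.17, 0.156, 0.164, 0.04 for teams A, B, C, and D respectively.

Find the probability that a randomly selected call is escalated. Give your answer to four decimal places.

0.1564

P(D) = 1 − (0.45 + 0.2 + 0.28) = 0.07.
Summing over the partition,
P(E) = P(E|A)·P(A) + P(E|B)·P(B) + P(E|C)·P(C) + P(E|D)·P(D)
      = 0.17·0.45 + 0.156·0.2 + 0.164·0.28 + 0.04·0.07
      = 0.0765 + 0.0312 + 0.04592 + 0.0028 = 0.15642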